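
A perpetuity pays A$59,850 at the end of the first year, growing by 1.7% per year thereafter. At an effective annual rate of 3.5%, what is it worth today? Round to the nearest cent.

A$3,325,000.00

PV = PMT / (i − g) = 59850 / (0.035 − 0.017) = 59850 / 0.018000 = 3,325,000.0000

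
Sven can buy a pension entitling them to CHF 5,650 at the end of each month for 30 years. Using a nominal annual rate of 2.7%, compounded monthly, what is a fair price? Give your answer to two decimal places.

i = 0.027/12 = 0.00225 per month; n = 30·12 = 360.
PV = PMT · [1 − (1+i)^(−n)] / i = 5650 · 246.549769 = 1,393,006.1935

CHF 1,393,006.19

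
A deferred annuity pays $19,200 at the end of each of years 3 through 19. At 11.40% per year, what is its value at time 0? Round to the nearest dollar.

$114,058

Value one period before first payment (t=2): 19200 × [1 − (1+0.114)^(−17)] / 0.114 = 19200 × 7.372191 = 141,546.0737
Discount back 2 years: 141,546.0737 × (1+0.114)^(−2) = 141,546.0737 × 0.805804 = 114,058.4447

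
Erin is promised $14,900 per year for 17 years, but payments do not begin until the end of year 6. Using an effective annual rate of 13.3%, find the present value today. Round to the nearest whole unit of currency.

$52,822

Value one period before first payment (t=5): 14900 × [1 − (1+0.133)^(−17)] / 0.133 = 14900 × 6.618802 = 98,620.1560
PV₀ = 98,620.1560 / (1+0.133)^5 = 98,620.1560 / 1.867022 = 52,822.1575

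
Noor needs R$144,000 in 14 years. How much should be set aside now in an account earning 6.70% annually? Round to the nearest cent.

R$58,084.55

PV = 144,000 / (1 + 0.067)^14 = 144,000 / 2.479145 = 58,084.5488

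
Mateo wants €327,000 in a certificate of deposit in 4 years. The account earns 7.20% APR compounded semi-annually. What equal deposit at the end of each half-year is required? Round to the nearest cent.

Periodic rate i = 0.072/2 = 0.036; n = 4 × 2 = 8 periods.
FV-annuity factor = 9.083938; PMT = 327000 / 9.083938 = 35,997.6049

€35,997.60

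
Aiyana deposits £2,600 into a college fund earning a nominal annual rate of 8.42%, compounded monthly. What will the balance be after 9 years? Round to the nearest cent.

£5,532.64

i = 0.0842/12 = 0.00701667 per month; n = 9·12 = 108.
FV = 2,600 × (1 + 0.00701667)^108 = 5,532.6406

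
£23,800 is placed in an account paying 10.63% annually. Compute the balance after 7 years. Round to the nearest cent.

23,800 × (1+0.1063)^7 = 23,800 × 2.028198 = 48,271.1165

£48,271.12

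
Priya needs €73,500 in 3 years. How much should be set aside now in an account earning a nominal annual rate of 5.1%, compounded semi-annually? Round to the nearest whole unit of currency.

€63,194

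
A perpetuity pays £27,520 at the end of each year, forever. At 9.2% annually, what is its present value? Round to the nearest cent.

PV = PMT / i = 27520 / 0.092 = 299,130.4348

£299,130.43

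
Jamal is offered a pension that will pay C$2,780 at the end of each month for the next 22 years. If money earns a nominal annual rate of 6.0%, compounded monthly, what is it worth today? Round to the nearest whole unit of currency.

C$406,983

With 12 periods per year: i = 0.005, n = 264.
PV = PMT · [1 − (1+i)^(−n)] / i = 2780 · 146.396927 = 406,983.4557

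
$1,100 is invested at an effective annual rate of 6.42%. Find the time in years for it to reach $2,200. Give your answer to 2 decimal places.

n = ln(2200/1100) / ln(1+0.0642) = ln(2.00000) / 0.062223 = 11.1397 years

11.14 years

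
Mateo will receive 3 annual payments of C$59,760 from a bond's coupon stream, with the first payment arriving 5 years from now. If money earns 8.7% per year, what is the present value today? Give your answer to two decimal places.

PV at t=4 (ordinary 3-year annuity): 59760 × a(3|0.087) = 59760 × 2.544890 = 152,082.6299
PV₀ = 152,082.6299 / (1+0.087)^4 = 152,082.6299 / 1.396105 = 108,933.4950

C$108,933.49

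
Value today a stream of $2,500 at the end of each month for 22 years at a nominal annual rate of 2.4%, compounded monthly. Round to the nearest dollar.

$512,382

i = 0.024/12 = 0.002 per month; n = 22·12 = 264.
PV = 2500 × [1 − (1+0.002)^(−264)] / 0.002 = 2500 × 204.952785 = 512,381.9617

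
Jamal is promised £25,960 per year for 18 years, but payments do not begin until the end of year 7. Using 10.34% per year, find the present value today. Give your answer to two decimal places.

PV at t=6 (ordinary 18-year annuity): 25960 × a(18|0.1034) = 25960 × 8.025726 = 208,347.8359
Discount back 6 years: 208,347.8359 × (1+0.1034)^(−6) = 208,347.8359 × 0.554118 = 115,449.2500

£115,449.25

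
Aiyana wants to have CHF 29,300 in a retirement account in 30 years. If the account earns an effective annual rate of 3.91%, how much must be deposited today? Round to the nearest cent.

PV = FV·(1+i)^(−n) = 29,300 × 0.316431 = 9,271.4418

CHF 9,271.44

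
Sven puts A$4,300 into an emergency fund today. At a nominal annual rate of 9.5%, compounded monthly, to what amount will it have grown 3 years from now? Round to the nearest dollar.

i = 0.095/12 = 0.00791667 per month; n = 3·12 = 36.
FV = PV·(1+i)^n = 4,300 × 1.328271 = 5,711.5636

A$5,712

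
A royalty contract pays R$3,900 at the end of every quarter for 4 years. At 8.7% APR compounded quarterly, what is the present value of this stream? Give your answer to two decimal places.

R$52,226.31

i = 0.087/4 = 0.02175 per quarter; n = 4·4 = 16.
PV = PMT · [1 − (1+i)^(−n)] / i = 3900 · 13.391361 = 52,226.3075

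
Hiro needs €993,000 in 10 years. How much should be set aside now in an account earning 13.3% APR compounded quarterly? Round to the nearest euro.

€268,369

With 4 periods per year: i = 0.03325, n = 40.
Discount factor = (1+0.03325)^(−40) = 0.270261; PV = 993,000 × 0.270261 = 268,369.2116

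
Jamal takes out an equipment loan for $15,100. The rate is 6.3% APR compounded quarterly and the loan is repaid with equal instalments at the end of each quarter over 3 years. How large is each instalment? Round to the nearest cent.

$1,390.84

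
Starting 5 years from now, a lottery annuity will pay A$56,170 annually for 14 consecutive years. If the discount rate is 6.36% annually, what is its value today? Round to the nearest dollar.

A$399,038

Value one period before first payment (t=4): 56170 × [1 − (1+0.0636)^(−14)] / 0.0636 = 56170 × 9.091243 = 510,655.1462
Discount back 4 years: 510,655.1462 × (1+0.0636)^(−4) = 510,655.1462 × 0.781424 = 399,038.1316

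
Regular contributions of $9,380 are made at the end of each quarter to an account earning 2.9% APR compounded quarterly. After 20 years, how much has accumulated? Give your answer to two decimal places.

$1,012,141.13

With 4 periods per year: i = 0.00725, n = 80.
Accumulation factor s(80|0.00725) = 107.904172; FV = 9380 × 107.904172 = 1,012,141.1291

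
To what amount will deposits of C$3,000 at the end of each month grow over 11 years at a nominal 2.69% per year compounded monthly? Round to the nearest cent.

C$460,225.34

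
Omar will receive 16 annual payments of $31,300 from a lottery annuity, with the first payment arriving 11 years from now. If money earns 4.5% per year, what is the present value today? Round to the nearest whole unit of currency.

$226,421

PV at t=10 (ordinary 16-year annuity): 31300 × a(16|0.045) = 31300 × 11.234015 = 351,624.6710
Discount back 10 years: 351,624.6710 × (1+0.045)^(−10) = 351,624.6710 × 0.643928 = 226,420.8594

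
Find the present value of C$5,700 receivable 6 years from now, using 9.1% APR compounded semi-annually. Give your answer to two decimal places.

C$3,341.85

Periodic rate i = 0.091/2 = 0.0455; n = 6 × 2 = 12 periods.
PV = 5,700 / (1 + 0.0455)^12 = 5,700 / 1.705644 = 3,341.8458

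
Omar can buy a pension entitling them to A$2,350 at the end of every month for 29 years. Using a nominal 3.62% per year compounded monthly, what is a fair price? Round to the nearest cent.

A$505,916.34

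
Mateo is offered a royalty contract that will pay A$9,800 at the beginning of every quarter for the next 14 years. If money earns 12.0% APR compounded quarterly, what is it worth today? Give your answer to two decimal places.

i = 0.12/4 = 0.03 per quarter; n = 14·4 = 56.
Annuity factor a(56|0.03) × (1+i) = 27.774428; PV = 9800 × 27.774428 = 272,189.3909
(annuity-due: payments at period start, so ×(1+i).)

A$272,189.39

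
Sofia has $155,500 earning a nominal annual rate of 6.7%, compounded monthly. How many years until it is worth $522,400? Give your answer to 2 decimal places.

18.14 years

Periodic rate i = 0.067/12 = 0.00558333.
n = ln(522400/155500) / ln(1+0.00558333) = ln(3.35949) / 0.005568 = 217.6420 months
= 217.6420/12 years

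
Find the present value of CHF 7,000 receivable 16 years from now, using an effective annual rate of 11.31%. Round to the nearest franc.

Discount factor = (1+0.1131)^(−16) = 0.180075; PV = 7,000 × 0.180075 = 1,260.5240

CHF 1,261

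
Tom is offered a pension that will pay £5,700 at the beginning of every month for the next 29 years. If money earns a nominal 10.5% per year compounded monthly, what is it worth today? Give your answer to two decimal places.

£625,434.67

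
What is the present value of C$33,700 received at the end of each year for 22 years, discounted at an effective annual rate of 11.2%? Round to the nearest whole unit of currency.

C$271,779

Annuity factor a(22|0.112) = 8.064645; PV = 33700 × 8.064645 = 271,778.5433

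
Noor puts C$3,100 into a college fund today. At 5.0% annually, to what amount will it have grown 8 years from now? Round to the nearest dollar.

C$4,580

FV = 3,100 × (1 + 0.05)^8 = 4,580.1119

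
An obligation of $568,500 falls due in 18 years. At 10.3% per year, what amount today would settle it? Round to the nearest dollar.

PV = 568,500 / (1 + 0.103)^18 = 568,500 / 5.839279 = 97,357.9106

$97,358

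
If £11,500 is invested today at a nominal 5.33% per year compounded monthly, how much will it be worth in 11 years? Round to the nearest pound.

£20,642

i = 0.0533/12 = 0.00444167 per month; n = 11·12 = 132.
FV = PV·(1+i)^n = 11,500 × 1.794994 = 20,642.4328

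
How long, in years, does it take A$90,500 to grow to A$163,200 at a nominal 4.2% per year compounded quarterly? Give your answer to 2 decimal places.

Periodic rate i = 0.042/4 = 0.0105.
n = ln(163200/90500) / ln(1+0.0105) = ln(1.80331) / 0.010445 = 56.4492 quarters
= 56.4492/4 years

14.11 years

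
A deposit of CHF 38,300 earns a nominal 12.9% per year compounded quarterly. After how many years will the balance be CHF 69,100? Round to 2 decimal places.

4.65 years

Periodic rate i = 0.129/4 = 0.03225.
(1+i)^n = 69100/38300 = 1.80418, so n = ln 1.80418 / ln 1.03225 = 18.5913 quarters
= 18.5913/4 years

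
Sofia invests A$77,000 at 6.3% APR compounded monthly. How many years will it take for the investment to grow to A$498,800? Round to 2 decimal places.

Periodic rate i = 0.063/12 = 0.00525.
n = ln(498800/77000) / ln(1+0.00525) = ln(6.47792) / 0.005236 = 356.8191 months
= 356.8191/12 years

29.73 years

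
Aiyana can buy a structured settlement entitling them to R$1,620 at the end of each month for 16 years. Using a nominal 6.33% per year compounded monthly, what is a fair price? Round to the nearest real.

R$195,270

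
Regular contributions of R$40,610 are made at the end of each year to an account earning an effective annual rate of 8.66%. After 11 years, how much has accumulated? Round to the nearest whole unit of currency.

Accumulation factor s(11|0.0866) = 17.243130; FV = 40610 × 17.243130 = 700,243.5064

R$700,244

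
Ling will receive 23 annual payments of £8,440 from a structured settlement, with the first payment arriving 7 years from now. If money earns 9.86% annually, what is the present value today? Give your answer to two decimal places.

£43,089.59

Value one period before first payment (t=6): 8440 × [1 − (1+0.0986)^(−23)] / 0.0986 = 8440 × 8.975682 = 75,754.7570
Discount back 6 years: 75,754.7570 × (1+0.0986)^(−6) = 75,754.7570 × 0.568804 = 43,089.5880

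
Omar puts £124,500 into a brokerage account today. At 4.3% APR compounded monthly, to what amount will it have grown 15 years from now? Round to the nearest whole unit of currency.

Periodic rate i = 0.043/12 = 0.00358333; n = 15 × 12 = 180 periods.
FV = PV·(1+i)^n = 124,500 × 1.903791 = 237,021.9716

£237,022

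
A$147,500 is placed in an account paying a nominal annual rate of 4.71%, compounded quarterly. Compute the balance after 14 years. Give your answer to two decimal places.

A$284,114.17

Periodic rate i = 0.0471/4 = 0.011775; n = 14 × 4 = 56 periods.
FV = PV·(1+i)^n = 147,500 × 1.926198 = 284,114.1708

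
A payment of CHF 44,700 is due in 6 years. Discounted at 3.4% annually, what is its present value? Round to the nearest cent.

CHF 36,575.00

Discount factor = (1+0.034)^(−6) = 0.818233; PV = 44,700 × 0.818233 = 36,574.9963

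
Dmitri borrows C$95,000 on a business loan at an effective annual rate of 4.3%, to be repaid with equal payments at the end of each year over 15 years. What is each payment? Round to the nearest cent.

C$8,724.61

PMT = 95000 / ( [1 − (1+0.043)^(−15)] / 0.043 ) = 95000 / 10.888741 = 8,724.6082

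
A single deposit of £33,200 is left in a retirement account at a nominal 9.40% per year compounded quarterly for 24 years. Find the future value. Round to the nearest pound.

£308,725

i = 0.094/4 = 0.0235 per quarter; n = 24·4 = 96.
33,200 × (1+0.0235)^96 = 33,200 × 9.298937 = 308,724.7130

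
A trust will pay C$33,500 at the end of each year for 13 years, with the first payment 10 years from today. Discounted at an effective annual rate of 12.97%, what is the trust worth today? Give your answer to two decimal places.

PV at t=9 (ordinary 13-year annuity): 33500 × a(13|0.1297) = 33500 × 6.130529 = 205,372.7051
Discount back 9 years: 205,372.7051 × (1+0.1297)^(−9) = 205,372.7051 × 0.333681 = 68,529.0269

C$68,529.03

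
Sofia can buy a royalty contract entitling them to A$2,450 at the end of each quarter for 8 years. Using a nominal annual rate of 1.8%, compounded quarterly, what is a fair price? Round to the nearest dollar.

Periodic rate i = 0.018/4 = 0.0045; n = 8 × 4 = 32 periods.
PV = PMT · [1 − (1+i)^(−n)] / i = 2450 · 29.740555 = 72,864.3600

A$72,864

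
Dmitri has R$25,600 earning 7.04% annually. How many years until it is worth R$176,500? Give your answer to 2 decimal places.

n = ln(176500/25600) / ln(1+0.0704) = ln(6.89453) / 0.068032 = 28.3795 years

28.38 years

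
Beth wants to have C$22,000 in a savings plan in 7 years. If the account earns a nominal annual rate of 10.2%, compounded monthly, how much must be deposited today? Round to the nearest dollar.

Periodic rate i = 0.102/12 = 0.0085; n = 7 × 12 = 84 periods.
PV = FV·(1+i)^(−n) = 22,000 × 0.491161 = 10,805.5497

C$10,806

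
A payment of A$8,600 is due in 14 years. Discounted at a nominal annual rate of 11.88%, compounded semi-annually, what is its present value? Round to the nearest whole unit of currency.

With 2 periods per year: i = 0.0594, n = 28.
PV = FV·(1+i)^(−n) = 8,600 × 0.198756 = 1,709.3041

A$1,709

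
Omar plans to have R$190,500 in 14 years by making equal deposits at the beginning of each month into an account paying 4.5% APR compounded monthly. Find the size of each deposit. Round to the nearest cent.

With 12 periods per year: i = 0.00375, n = 168.
FV-annuity factor × (1+i) = 234.315262; PMT = 190500 / 234.315262 = 813.0072

R$813.01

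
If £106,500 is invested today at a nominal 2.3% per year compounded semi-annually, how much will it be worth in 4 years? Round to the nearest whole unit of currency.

i = 0.023/2 = 0.0115 per half-year; n = 4·2 = 8.
FV = PV·(1+i)^n = 106,500 × 1.095789 = 116,701.5716

£116,702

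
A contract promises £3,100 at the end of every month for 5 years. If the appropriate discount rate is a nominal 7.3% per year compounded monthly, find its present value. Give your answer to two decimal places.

With 12 periods per year: i = 0.00608333, n = 60.
PV = PMT · [1 − (1+i)^(−n)] / i = 3100 · 50.142794 = 155,442.6629

£155,442.66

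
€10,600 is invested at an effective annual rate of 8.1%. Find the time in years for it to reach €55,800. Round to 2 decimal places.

n = ln(55800/10600) / ln(1+0.081) = ln(5.26415) / 0.077887 = 21.3249 years

21.32 years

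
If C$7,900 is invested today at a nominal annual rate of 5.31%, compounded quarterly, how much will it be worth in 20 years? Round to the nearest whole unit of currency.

C$22,689

With 4 periods per year: i = 0.013275, n = 80.
FV = 7,900 × (1 + 0.013275)^80 = 22,688.8929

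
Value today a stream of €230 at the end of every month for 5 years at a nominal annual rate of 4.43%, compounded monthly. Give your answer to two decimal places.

i = 0.0443/12 = 0.00369167 per month; n = 5·12 = 60.
PV = PMT · [1 − (1+i)^(−n)] / i = 230 · 53.731069 = 12,358.1458

€12,358.15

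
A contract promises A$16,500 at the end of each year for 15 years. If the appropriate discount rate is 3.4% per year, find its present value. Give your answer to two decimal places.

A$191,395.90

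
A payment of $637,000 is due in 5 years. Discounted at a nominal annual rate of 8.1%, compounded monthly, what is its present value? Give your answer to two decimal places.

$425,442.76

i = 0.081/12 = 0.00675 per month; n = 5·12 = 60.
Discount factor = (1+0.00675)^(−60) = 0.667885; PV = 637,000 × 0.667885 = 425,442.7582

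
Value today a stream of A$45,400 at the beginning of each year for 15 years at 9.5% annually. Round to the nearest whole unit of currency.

A$389,162

PV = 45400 × [1 − (1+0.095)^(−15)] / 0.095 × (1+i) = 45400 × 8.571852 = 389,162.0639
(annuity-due: payments at period start, so ×(1+i).)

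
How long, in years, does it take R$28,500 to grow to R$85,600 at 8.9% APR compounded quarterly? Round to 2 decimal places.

12.49 years

Periodic rate i = 0.089/4 = 0.02225.
(1+i)^n = 85600/28500 = 3.00351, so n = ln 3.00351 / ln 1.02225 = 49.9762 quarters
= 49.9762/4 years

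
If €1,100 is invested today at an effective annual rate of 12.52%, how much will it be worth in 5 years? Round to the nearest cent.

€1,984.00

1,100 × (1+0.1252)^5 = 1,100 × 1.803635 = 1,983.9983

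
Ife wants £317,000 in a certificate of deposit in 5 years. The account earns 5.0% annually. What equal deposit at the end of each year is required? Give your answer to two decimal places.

FV-annuity factor = 5.525631; PMT = 317000 / 5.525631 = 57,369.0110

£57,369.01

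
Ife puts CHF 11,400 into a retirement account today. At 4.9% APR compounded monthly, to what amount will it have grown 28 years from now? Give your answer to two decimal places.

CHF 44,827.41

Periodic rate i = 0.049/12 = 0.00408333; n = 28 × 12 = 336 periods.
11,400 × (1+0.00408333)^336 = 11,400 × 3.932229 = 44,827.4104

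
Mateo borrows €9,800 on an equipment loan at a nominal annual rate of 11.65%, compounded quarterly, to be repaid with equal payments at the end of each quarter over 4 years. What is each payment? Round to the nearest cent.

€774.98

i = 0.1165/4 = 0.029125 per quarter; n = 4·4 = 16.
PMT = 9800 / ( [1 − (1+0.029125)^(−16)] / 0.029125 ) = 9800 / 12.645540 = 774.9768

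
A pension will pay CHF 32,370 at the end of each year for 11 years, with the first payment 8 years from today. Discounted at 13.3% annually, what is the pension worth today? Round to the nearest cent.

Value one period before first payment (t=7): 32370 × [1 − (1+0.133)^(−11)] / 0.133 = 32370 × 5.615006 = 181,757.7325
PV₀ = 181,757.7325 / (1+0.133)^7 = 181,757.7325 / 2.396676 = 75,837.4160

CHF 75,837.42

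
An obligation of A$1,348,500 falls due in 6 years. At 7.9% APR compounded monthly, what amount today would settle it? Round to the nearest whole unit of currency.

i = 0.079/12 = 0.00658333 per month; n = 6·12 = 72.
PV = 1,348,500 / (1 + 0.00658333)^72 = 1,348,500 / 1.603913 = 840,756.0768

A$840,756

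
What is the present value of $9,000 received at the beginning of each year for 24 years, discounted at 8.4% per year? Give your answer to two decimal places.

$99,382.25

Annuity factor a(24|0.084) × (1+i) = 11.042472; PV = 9000 × 11.042472 = 99,382.2505
(annuity-due: payments at period start, so ×(1+i).)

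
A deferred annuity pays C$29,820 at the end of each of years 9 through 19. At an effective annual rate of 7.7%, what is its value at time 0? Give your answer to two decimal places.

Value one period before first payment (t=8): 29820 × [1 − (1+0.077)^(−11)] / 0.077 = 29820 × 7.244043 = 216,017.3655
PV₀ = 216,017.3655 / (1+0.077)^8 = 216,017.3655 / 1.810196 = 119,333.6814

C$119,333.68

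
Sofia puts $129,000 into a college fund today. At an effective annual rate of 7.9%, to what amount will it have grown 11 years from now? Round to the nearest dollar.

FV = 129,000 × (1 + 0.079)^11 = 297,732.0597

$297,732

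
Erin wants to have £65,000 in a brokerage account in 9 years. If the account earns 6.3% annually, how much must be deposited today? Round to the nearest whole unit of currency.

£37,507

Discount factor = (1+0.063)^(−9) = 0.577033; PV = 65,000 × 0.577033 = 37,507.1423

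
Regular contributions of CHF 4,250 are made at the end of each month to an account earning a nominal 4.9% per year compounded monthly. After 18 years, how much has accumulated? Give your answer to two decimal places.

CHF 1,468,999.74

i = 0.049/12 = 0.00408333 per month; n = 18·12 = 216.
FV = PMT · [(1+i)^n − 1] / i = 4250 · 345.646999 = 1,468,999.7438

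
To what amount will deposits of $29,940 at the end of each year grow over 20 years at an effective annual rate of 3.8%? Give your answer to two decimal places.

$873,279.82

FV = 29940 × [(1+0.038)^20 − 1] / 0.038 = 29940 × 29.167663 = 873,279.8160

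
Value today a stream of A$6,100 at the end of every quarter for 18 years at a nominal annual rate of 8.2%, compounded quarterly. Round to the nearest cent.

A$228,530.75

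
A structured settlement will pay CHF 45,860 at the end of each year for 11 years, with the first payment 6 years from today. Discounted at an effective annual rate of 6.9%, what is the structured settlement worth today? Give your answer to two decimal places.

Value one period before first payment (t=5): 45860 × [1 − (1+0.069)^(−11)] / 0.069 = 45860 × 7.536168 = 345,608.6519
PV₀ = 345,608.6519 / (1+0.069)^5 = 345,608.6519 / 1.396010 = 247,568.8960

CHF 247,568.90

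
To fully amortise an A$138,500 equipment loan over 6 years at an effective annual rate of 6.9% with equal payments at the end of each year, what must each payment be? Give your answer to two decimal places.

A$28,967.08

Annuity-PV factor = 4.781290; PMT = 138500 / 4.781290 = 28,967.0766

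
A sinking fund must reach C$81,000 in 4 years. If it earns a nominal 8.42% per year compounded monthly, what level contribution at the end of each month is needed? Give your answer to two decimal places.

With 12 periods per year: i = 0.00701667, n = 48.
FV-annuity factor = 56.837932; PMT = 81000 / 56.837932 = 1,425.1046

C$1,425.10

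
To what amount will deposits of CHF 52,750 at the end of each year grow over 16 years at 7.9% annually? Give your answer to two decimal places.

Accumulation factor s(16|0.079) = 30.070112; FV = 52750 × 30.070112 = 1,586,198.4309

CHF 1,586,198.43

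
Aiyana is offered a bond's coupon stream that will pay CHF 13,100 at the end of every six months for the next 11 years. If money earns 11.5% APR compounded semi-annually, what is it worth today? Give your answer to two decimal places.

i = 0.115/2 = 0.0575 per half-year; n = 11·2 = 22.
PV = PMT · [1 − (1+i)^(−n)] / i = 13100 · 12.307792 = 161,232.0753

CHF 161,232.08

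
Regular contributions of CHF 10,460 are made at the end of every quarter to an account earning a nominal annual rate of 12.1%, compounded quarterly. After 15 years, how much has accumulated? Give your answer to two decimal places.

i = 0.121/4 = 0.03025 per quarter; n = 15·4 = 60.
FV = PMT · [(1+i)^n − 1] / i = 10460 · 164.562657 = 1,721,325.3967

CHF 1,721,325.40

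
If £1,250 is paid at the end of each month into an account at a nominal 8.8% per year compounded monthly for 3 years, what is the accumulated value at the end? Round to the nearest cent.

Periodic rate i = 0.088/12 = 0.00733333; n = 3 × 12 = 36 periods.
FV = 1250 × [(1+0.00733333)^36 − 1] / 0.00733333 = 1250 × 41.028337 = 51,285.4208

£51,285.42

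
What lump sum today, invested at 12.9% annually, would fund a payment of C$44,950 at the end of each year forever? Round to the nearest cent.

C$348,449.61

PV = PMT / i = 44950 / 0.129 = 348,449.6124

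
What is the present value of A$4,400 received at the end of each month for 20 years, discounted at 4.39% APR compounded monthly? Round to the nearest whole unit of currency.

With 12 periods per year: i = 0.00365833, n = 240.
Annuity factor a(240|0.00365833) = 159.559081; PV = 4400 × 159.559081 = 702,059.9553

A$702,060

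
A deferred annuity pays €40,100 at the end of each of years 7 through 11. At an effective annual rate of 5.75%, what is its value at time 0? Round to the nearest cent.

PV at t=6 (ordinary 5-year annuity): 40100 × a(5|0.0575) = 40100 × 4.241167 = 170,070.8135
PV₀ = 170,070.8135 / (1+0.0575)^6 = 170,070.8135 / 1.398564 = 121,603.9082

€121,603.91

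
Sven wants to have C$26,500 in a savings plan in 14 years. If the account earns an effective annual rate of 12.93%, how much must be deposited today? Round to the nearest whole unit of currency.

Discount factor = (1+0.1293)^(−14) = 0.182251; PV = 26,500 × 0.182251 = 4,829.6458

C$4,830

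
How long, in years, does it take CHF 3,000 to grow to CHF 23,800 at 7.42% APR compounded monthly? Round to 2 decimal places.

Periodic rate i = 0.0742/12 = 0.00618333.
(1+i)^n = 23800/3000 = 7.93333, so n = ln 7.93333 / ln 1.00618 = 335.9789 months
= 335.9789/12 years

28.00 years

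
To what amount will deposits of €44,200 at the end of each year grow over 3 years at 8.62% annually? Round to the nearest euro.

FV = PMT · [(1+i)^n − 1] / i = 44200 · 3.266030 = 144,358.5454

€144,359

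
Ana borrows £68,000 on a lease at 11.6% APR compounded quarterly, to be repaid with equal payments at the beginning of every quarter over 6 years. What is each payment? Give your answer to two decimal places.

£3,860.15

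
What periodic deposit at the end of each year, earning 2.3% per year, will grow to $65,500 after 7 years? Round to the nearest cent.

FV-annuity factor = 7.501947; PMT = 65500 / 7.501947 = 8,731.0670

$8,731.07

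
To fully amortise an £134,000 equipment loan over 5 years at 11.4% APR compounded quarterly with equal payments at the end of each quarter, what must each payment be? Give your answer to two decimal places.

£8,882.46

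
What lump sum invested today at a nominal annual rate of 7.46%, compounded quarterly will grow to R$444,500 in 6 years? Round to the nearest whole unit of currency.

R$285,280

i = 0.0746/4 = 0.01865 per quarter; n = 6·4 = 24.
Discount factor = (1+0.01865)^(−24) = 0.641801; PV = 444,500 × 0.641801 = 285,280.4539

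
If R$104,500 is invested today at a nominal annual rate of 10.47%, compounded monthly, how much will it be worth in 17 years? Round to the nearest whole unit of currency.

i = 0.1047/12 = 0.008725 per month; n = 17·12 = 204.
FV = PV·(1+i)^n = 104,500 × 5.883666 = 614,843.1099

R$614,843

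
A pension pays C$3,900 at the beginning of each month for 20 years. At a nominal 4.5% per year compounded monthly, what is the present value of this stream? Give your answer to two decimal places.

i = 0.045/12 = 0.00375 per month; n = 20·12 = 240.
Annuity factor a(240|0.00375) × (1+i) = 158.658182; PV = 3900 × 158.658182 = 618,766.9106
(annuity-due: payments at period start, so ×(1+i).)

C$618,766.91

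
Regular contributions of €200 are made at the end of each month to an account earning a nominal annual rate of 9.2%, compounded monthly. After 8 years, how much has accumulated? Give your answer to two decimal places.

Periodic rate i = 0.092/12 = 0.00766667; n = 8 × 12 = 96 periods.
Accumulation factor s(96|0.00766667) = 141.093514; FV = 200 × 141.093514 = 28,218.7027

€28,218.70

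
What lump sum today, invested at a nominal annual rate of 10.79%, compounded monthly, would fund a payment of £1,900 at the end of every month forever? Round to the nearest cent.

Periodic rate i = 0.1079/12 = 0.00899167.
PV = C/r = 1900/0.00899167 = 211,306.7655

£211,306.77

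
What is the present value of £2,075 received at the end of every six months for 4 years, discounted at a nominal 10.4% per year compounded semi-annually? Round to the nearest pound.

£13,303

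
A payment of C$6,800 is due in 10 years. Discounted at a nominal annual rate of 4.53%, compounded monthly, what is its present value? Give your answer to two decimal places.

C$4,326.57

i = 0.0453/12 = 0.003775 per month; n = 10·12 = 120.
Discount factor = (1+0.003775)^(−120) = 0.636261; PV = 6,800 × 0.636261 = 4,326.5718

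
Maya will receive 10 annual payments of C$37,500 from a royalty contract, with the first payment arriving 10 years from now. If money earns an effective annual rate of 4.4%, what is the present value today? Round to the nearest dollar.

C$202,391

Value one period before first payment (t=9): 37500 × [1 − (1+0.044)^(−10)] / 0.044 = 37500 × 7.951768 = 298,191.2851
Discount back 9 years: 298,191.2851 × (1+0.044)^(−9) = 298,191.2851 × 0.678728 = 202,390.6563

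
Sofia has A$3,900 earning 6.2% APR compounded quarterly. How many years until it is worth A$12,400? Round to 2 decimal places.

18.80 years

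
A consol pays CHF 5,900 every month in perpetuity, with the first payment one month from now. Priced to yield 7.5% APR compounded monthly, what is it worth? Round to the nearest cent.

CHF 944,000.00

Periodic rate i = 0.075/12 = 0.00625.
PV = PMT / i = 5900 / 0.00625 = 944,000.0000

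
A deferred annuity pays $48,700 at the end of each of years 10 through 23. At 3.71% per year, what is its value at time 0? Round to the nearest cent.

$377,823.50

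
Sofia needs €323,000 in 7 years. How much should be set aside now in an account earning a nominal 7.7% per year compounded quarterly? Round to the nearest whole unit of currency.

i = 0.077/4 = 0.01925 per quarter; n = 7·4 = 28.
Discount factor = (1+0.01925)^(−28) = 0.586327; PV = 323,000 × 0.586327 = 189,383.5961

€189,384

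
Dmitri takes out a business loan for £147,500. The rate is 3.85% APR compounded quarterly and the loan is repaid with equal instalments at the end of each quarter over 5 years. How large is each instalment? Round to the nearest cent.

Periodic rate i = 0.0385/4 = 0.009625; n = 5 × 4 = 20 periods.
Annuity-PV factor = 18.113872; PMT = 147500 / 18.113872 = 8,142.9307

£8,142.93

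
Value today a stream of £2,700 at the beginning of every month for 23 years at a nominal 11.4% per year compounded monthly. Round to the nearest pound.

£265,805

Periodic rate i = 0.114/12 = 0.0095; n = 23 × 12 = 276 periods.
Annuity factor a(276|0.0095) × (1+i) = 98.446205; PV = 2700 × 98.446205 = 265,804.7536
Payments are at the start of each period, so multiply by (1+i).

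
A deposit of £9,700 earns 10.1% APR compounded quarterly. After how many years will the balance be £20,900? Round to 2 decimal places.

7.70 years

Periodic rate i = 0.101/4 = 0.02525.
n = ln(20900/9700) / ln(1+0.02525) = ln(2.15464) / 0.024936 = 30.7831 quarters
= 30.7831/4 years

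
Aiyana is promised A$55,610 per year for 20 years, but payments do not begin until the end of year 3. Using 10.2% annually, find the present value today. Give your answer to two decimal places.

A$384,589.93

Value one period before first payment (t=2): 55610 × [1 − (1+0.102)^(−20)] / 0.102 = 55610 × 8.398625 = 467,047.5449
Discount back 2 years: 467,047.5449 × (1+0.102)^(−2) = 467,047.5449 × 0.823449 = 384,589.9263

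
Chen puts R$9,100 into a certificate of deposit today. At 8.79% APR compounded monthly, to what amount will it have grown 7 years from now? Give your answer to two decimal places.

R$16,799.21

i = 0.0879/12 = 0.007325 per month; n = 7·12 = 84.
FV = 9,100 × (1 + 0.007325)^84 = 16,799.2093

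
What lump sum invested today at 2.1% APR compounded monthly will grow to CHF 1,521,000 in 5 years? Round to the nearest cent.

CHF 1,369,519.27

i = 0.021/12 = 0.00175 per month; n = 5·12 = 60.
PV = FV·(1+i)^(−n) = 1,521,000 × 0.900407 = 1,369,519.2711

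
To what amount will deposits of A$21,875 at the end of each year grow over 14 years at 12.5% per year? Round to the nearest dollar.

FV = PMT · [(1+i)^n − 1] / i = 21875 · 33.612643 = 735,276.5670

A$735,277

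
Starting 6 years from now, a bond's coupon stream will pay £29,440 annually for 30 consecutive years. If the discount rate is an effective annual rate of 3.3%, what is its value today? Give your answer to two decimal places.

PV at t=5 (ordinary 30-year annuity): 29440 × a(30|0.033) = 29440 × 18.861703 = 555,288.5326
Discount back 5 years: 555,288.5326 × (1+0.033)^(−5) = 555,288.5326 × 0.850156 = 472,081.6257

£472,081.63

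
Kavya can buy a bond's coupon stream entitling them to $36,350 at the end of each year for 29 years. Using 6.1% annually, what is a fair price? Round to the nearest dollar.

$488,891

Annuity factor a(29|0.061) = 13.449536; PV = 36350 × 13.449536 = 488,890.6333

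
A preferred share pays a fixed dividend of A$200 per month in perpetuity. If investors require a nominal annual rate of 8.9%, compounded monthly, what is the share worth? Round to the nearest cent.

Periodic rate i = 0.089/12 = 0.00741667.
PV = C/r = 200/0.00741667 = 26,966.2921

A$26,966.29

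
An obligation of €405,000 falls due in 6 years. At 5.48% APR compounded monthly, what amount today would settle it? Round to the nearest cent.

€291,731.99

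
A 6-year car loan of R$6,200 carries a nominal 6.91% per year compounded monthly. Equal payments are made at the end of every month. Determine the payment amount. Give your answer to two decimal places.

R$105.44

With 12 periods per year: i = 0.00575833, n = 72.
Annuity-PV factor = 58.803388; PMT = 6200 / 58.803388 = 105.4361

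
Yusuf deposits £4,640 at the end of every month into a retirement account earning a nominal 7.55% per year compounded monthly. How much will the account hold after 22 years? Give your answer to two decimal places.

£3,124,901.85

i = 0.0755/12 = 0.00629167 per month; n = 22·12 = 264.
FV = 4640 × [(1+0.00629167)^264 − 1] / 0.00629167 = 4640 × 673.470227 = 3,124,901.8511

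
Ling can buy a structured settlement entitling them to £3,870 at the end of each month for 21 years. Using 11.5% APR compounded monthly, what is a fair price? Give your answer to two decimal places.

£367,319.86

With 12 periods per year: i = 0.00958333, n = 252.
Annuity factor a(252|0.00958333) = 94.914693; PV = 3870 × 94.914693 = 367,319.8625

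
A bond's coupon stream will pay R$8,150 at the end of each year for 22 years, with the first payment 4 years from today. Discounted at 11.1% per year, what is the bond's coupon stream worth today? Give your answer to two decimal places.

R$48,257.49

Value one period before first payment (t=3): 8150 × [1 − (1+0.111)^(−22)] / 0.111 = 8150 × 8.119874 = 66,176.9729
Discount back 3 years: 66,176.9729 × (1+0.111)^(−3) = 66,176.9729 × 0.729219 = 48,257.4890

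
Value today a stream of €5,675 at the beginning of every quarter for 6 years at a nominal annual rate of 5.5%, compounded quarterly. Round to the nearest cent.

€116,925.94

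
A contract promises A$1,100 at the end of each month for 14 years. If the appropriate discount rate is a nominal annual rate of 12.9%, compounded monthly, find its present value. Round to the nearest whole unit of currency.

A$85,350

With 12 periods per year: i = 0.01075, n = 168.
PV = 1100 × [1 − (1+0.01075)^(−168)] / 0.01075 = 1100 × 77.590569 = 85,349.6262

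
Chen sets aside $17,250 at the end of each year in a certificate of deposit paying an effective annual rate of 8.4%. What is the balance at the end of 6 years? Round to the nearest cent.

$127,827.91

FV = PMT · [(1+i)^n − 1] / i = 17250 · 7.410313 = 127,827.9073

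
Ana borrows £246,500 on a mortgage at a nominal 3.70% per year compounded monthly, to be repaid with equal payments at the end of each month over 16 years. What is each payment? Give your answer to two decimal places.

£1,703.07

With 12 periods per year: i = 0.00308333, n = 192.
Annuity-PV factor = 144.738215; PMT = 246500 / 144.738215 = 1,703.0748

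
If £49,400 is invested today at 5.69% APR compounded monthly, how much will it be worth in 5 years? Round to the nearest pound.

£65,613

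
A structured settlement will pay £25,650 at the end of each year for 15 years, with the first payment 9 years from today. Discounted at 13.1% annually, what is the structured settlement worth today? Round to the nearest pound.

PV at t=8 (ordinary 15-year annuity): 25650 × a(15|0.131) = 25650 × 6.429135 = 164,907.3234
Discount back 8 years: 164,907.3234 × (1+0.131)^(−8) = 164,907.3234 × 0.373507 = 61,594.0985

£61,594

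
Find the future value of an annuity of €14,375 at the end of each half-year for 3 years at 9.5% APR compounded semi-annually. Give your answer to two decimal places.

€97,164.41

With 2 periods per year: i = 0.0475, n = 6.
FV = PMT · [(1+i)^n − 1] / i = 14375 · 6.759263 = 97,164.4109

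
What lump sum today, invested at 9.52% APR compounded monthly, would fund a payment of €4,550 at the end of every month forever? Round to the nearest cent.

€573,529.41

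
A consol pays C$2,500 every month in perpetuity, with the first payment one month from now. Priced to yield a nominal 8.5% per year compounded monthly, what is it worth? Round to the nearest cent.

Periodic rate i = 0.085/12 = 0.00708333.
PV = PMT / i = 2500 / 0.00708333 = 352,941.1765

C$352,941.18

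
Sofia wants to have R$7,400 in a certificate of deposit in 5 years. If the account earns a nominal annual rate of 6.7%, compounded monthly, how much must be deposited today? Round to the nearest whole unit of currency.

R$5,298

With 12 periods per year: i = 0.00558333, n = 60.
PV = FV·(1+i)^(−n) = 7,400 × 0.716005 = 5,298.4363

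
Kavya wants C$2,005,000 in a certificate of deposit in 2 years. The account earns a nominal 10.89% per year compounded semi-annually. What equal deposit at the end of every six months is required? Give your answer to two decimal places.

C$462,117.79

With 2 periods per year: i = 0.05445, n = 4.
FV-annuity factor = 4.338721; PMT = 2.005e+06 / 4.338721 = 462,117.7911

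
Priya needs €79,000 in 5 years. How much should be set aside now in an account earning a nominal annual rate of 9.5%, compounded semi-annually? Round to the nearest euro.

€49,669

i = 0.095/2 = 0.0475 per half-year; n = 5·2 = 10.
PV = FV·(1+i)^(−n) = 79,000 × 0.628723 = 49,669.1554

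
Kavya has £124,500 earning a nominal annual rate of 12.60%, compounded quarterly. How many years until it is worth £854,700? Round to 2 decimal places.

Periodic rate i = 0.126/4 = 0.0315.
n = ln(854700/124500) / ln(1+0.0315) = ln(6.86506) / 0.031014 = 62.1152 quarters
= 62.1152/4 years

15.53 years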